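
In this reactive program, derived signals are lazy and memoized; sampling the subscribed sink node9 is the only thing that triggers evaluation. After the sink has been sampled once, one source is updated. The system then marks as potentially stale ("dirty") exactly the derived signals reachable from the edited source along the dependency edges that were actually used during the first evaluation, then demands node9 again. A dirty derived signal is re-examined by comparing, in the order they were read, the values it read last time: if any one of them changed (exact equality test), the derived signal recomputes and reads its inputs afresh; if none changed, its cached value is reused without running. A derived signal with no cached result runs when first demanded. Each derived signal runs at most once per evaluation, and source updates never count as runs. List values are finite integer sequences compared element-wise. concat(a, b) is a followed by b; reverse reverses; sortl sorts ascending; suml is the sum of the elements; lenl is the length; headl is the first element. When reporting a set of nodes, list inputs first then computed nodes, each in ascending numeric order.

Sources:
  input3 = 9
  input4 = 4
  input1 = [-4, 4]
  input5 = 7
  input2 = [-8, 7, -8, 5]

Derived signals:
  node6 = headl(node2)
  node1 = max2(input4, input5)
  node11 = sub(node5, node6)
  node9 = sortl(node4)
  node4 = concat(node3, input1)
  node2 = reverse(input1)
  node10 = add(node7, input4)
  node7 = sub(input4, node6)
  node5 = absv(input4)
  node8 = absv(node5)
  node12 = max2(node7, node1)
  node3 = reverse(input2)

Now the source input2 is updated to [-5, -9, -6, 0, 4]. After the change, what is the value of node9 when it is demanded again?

First demand of the output computes:
  node3 = reverse([-8, 7, -8, 5]) = [5, -8, 7, -8]
  node4 = concat([5, -8, 7, -8], [-4, 4]) = [5, -8, 7, -8, -4, 4]
  node9 = sortl([5, -8, 7, -8, -4, 4]) = [-8, -8, -4, 4, 5, 7]

After the edit, cleaning proceeds:
  node3: a read changed (input2 [-8, 7, -8, 5]->[-5, -9, -6, 0, 4]) — executes, giving [4, 0, -6, -9, -5].
  node4: a read changed (node3 [5, -8, 7, -8]->[4, 0, -6, -9, -5]) — executes, giving [4, 0, -6, -9, -5, -4, 4].
  node9: a read changed (node4 [5, -8, 7, -8, -4, 4]->[4, 0, -6, -9, -5, -4, 4]) — executes, giving [-9, -6, -5, -4, 0, 4, 4].

Demanding node9 again yields [-9, -6, -5, -4, 0, 4, 4].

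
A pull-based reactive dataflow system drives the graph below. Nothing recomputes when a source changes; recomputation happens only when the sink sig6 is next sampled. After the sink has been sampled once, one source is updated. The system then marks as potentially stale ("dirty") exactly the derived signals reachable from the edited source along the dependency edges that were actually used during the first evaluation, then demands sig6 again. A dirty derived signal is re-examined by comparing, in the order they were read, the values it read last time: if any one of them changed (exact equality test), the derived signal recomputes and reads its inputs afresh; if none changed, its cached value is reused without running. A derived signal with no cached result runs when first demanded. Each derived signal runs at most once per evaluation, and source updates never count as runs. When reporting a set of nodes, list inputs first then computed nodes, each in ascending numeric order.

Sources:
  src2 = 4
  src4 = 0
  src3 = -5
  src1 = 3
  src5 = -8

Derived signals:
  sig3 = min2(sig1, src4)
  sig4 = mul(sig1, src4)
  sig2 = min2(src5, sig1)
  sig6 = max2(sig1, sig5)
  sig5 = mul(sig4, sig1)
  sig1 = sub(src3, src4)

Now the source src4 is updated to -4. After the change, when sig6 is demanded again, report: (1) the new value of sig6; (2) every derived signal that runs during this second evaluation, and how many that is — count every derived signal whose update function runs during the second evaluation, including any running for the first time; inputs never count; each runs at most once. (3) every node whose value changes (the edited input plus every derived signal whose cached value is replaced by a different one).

First evaluation (everything demanded from the output):
  sig1 = sub(-5, 0) = -5
  sig4 = mul(-5, 0) = 0
  sig5 = mul(0, -5) = 0
  sig6 = max2(-5, 0) = 0

Propagation after the edit:
  sig1: runs — src4 0->-4; result -1.
  sig4: runs — sig1 -5->-1; src4 0->-4; result 4.
  sig5: runs — sig4 0->4; sig1 -5->-1; result -4.
  sig6: runs — sig1 -5->-1; sig5 0->-4; result -1.

New value of sig6: -1.
Derived signals that run: sig1, sig4, sig5, sig6 — 4 in total.
Values that change: src4, sig1, sig4, sig5, sig6.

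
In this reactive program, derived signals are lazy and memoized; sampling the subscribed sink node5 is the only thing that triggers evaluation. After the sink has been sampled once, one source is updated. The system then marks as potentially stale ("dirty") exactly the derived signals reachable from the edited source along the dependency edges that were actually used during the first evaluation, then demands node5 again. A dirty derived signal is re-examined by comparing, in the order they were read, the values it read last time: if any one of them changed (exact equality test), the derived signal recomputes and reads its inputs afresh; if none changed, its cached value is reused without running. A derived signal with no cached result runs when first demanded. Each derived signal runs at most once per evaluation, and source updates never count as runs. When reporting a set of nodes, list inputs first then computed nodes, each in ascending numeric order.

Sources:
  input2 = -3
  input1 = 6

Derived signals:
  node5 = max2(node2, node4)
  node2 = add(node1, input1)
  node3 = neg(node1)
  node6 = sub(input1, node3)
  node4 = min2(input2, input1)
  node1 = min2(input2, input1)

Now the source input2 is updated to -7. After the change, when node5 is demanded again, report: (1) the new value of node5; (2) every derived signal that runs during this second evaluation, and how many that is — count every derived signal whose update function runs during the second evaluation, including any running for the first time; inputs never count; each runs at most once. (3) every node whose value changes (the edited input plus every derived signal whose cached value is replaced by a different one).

Demanding node5 again yields -1.
4 derived signals run: node1, node2, node4, node5.
The nodes whose values change: input2, node1, node2, node4, node5.

First demand of the output computes:
  node1 = min2(-3, 6) = -3
  node2 = add(-3, 6) = 3
  node4 = min2(-3, 6) = -3
  node5 = max2(3, -3) = 3

After the edit, cleaning proceeds:
  node1: a read changed (input2 -3->-7) — executes, giving -7.
  node2: a read changed (node1 -3->-7) — executes, giving -1.
  node4: a read changed (input2 -3->-7) — executes, giving -7.
  node5: a read changed (node2 3->-1; node4 -3->-7) — executes, giving -1.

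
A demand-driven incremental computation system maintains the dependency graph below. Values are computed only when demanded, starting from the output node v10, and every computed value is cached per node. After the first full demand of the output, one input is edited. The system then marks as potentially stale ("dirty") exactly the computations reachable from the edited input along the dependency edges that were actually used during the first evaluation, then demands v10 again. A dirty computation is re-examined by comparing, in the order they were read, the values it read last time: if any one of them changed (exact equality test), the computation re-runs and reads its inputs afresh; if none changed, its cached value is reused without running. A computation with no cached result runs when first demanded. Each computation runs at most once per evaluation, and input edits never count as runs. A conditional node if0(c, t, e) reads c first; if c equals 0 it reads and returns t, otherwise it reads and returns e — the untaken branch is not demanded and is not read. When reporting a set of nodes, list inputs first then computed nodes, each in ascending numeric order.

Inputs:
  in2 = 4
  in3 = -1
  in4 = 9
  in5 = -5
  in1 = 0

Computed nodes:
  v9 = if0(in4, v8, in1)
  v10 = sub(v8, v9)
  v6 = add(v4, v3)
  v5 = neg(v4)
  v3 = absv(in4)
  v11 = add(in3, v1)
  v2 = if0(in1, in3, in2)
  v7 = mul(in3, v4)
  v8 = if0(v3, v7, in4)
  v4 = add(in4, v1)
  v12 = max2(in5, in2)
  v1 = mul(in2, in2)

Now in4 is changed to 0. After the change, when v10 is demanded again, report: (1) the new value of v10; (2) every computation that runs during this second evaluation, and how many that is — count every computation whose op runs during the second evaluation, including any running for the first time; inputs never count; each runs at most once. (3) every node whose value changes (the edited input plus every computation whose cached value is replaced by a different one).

New value of v10: 0.
Computations that run: v1, v3, v4, v7, v8, v9, v10 — 7 in total.
Values that change: in4, v3, v8, v9, v10.
Key observation: a condition flipped, so demand reaches new nodes — v1, v4, v7 run for the first time.

First evaluation (everything demanded from the output):
  v3 = absv(9) = 9
  v8 = if0(v3=9 -> else branch in4) = 9
  v9 = if0(in4=9 -> else branch in1) = 0
  v10 = sub(9, 0) = 9

Propagation after the edit:
  v1: demanded for the first time — runs, produces 16.
  v3: runs — in4 9->0; result 0.
  v4: demanded for the first time — runs, produces 16.
  v7: demanded for the first time — runs, produces -16.
  v8: runs — v3 9->0; in4 9->0; result -16.
  v9: runs — in4 9->0; result -16.
  v10: runs — v8 9->-16; v9 0->-16; result 0.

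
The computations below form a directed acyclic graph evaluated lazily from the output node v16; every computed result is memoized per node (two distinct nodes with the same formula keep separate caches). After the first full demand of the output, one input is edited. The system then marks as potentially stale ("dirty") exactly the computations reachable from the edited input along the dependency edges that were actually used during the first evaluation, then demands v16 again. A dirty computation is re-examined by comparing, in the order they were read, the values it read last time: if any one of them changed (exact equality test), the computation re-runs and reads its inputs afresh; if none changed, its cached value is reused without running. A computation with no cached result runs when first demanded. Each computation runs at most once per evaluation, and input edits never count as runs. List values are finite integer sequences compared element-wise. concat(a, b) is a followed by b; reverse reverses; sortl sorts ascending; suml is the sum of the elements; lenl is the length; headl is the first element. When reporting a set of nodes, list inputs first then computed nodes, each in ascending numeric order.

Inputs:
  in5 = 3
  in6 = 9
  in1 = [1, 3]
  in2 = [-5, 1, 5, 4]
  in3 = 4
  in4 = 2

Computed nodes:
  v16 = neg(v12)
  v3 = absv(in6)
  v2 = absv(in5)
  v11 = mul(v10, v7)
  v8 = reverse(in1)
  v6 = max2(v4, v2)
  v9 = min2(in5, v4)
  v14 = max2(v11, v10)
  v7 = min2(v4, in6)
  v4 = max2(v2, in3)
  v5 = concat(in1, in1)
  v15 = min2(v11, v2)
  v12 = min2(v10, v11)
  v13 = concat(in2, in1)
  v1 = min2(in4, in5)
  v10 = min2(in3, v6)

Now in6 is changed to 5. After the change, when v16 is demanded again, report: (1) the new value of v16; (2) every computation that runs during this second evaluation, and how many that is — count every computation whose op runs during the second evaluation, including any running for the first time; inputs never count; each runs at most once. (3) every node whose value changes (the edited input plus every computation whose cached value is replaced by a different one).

First demand of the output computes:
  v2 = absv(3) = 3
  v4 = max2(3, 4) = 4
  v6 = max2(4, 3) = 4
  v7 = min2(4, 9) = 4
  v10 = min2(4, 4) = 4
  v11 = mul(4, 4) = 16
  v12 = min2(4, 16) = 4
  v16 = neg(4) = -4

After the edit, cleaning proceeds:
  v7: a read changed (in6 9->5) — executes, giving 4 — identical to its old value.
  v11: dirty, but its reads are unchanged (v10 unchanged, v7 unchanged); cached 16 stands.
  v12: dirty, but its reads are unchanged (v10 unchanged, v11 unchanged); cached 4 stands.
  v16: dirty, but its reads are unchanged (v12 unchanged); cached -4 stands.

Note the absorption at v7: it re-runs yet its value is the same, leaving the output's value untouched.

Demanding v16 again yields -4.
1 computations run: v7.
The nodes whose values change: in6.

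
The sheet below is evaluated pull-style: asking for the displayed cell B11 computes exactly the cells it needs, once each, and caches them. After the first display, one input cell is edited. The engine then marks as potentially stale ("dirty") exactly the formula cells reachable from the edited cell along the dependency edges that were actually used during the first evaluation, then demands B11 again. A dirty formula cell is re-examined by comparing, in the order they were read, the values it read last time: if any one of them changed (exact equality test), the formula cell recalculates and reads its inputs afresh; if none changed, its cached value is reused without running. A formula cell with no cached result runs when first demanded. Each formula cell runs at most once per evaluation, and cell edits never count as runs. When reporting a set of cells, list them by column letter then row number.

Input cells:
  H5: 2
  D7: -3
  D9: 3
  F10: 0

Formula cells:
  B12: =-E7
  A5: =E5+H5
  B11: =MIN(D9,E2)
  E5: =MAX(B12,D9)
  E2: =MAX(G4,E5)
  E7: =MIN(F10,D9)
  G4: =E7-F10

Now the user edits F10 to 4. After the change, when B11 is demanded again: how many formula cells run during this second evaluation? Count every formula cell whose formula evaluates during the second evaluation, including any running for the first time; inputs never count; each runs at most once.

First demand of the output computes:
  E7 = MIN(0, 3) = 0
  B12 = -(0) = 0
  E5 = MAX(0, 3) = 3
  G4 = 0 - 0 = 0
  E2 = MAX(0, 3) = 3
  B11 = MIN(3, 3) = 3

After the edit, cleaning proceeds:
  E7: a read changed (F10 0->4) — executes, giving 3.
  B12: a read changed (E7 0->3) — executes, giving -3.
  E5: a read changed (B12 0->-3) — executes, giving 3 — identical to its old value.
  G4: a read changed (E7 0->3; F10 0->4) — executes, giving -1.
  E2: a read changed (G4 0->-1) — executes, giving 3 — identical to its old value.
  B11: dirty, but its reads are unchanged (D9 unchanged, E2 unchanged); cached 3 stands.

Note where the cutoff bites: B11 is checked, finds nothing changed, and keeps its cache.

5 formula cells run: B12, E2, E5, E7, G4.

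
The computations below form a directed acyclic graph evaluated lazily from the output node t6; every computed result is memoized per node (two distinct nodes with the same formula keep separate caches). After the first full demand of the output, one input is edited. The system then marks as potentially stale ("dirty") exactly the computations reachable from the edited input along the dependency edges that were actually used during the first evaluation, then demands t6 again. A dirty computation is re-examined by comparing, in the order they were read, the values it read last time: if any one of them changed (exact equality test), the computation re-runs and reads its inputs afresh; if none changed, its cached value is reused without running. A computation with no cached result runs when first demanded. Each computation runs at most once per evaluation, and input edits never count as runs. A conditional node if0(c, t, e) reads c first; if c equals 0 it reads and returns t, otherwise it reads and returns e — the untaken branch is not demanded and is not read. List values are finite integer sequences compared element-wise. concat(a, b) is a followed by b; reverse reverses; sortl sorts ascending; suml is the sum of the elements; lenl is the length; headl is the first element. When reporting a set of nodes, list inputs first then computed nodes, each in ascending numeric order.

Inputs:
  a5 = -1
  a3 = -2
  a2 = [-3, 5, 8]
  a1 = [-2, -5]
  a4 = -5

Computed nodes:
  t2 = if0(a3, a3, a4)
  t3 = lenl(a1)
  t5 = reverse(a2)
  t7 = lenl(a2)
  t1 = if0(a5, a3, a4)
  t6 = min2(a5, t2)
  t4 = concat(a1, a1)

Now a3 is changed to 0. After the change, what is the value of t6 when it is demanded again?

First demand of the output computes:
  t2 = if0(a3=-2 -> else branch a4) = -5
  t6 = min2(-1, -5) = -5

After the edit, cleaning proceeds:
  t2: a read changed (a3 -2->0) — executes, giving 0.
  t6: a read changed (t2 -5->0) — executes, giving -1.

Demanding t6 again yields -1.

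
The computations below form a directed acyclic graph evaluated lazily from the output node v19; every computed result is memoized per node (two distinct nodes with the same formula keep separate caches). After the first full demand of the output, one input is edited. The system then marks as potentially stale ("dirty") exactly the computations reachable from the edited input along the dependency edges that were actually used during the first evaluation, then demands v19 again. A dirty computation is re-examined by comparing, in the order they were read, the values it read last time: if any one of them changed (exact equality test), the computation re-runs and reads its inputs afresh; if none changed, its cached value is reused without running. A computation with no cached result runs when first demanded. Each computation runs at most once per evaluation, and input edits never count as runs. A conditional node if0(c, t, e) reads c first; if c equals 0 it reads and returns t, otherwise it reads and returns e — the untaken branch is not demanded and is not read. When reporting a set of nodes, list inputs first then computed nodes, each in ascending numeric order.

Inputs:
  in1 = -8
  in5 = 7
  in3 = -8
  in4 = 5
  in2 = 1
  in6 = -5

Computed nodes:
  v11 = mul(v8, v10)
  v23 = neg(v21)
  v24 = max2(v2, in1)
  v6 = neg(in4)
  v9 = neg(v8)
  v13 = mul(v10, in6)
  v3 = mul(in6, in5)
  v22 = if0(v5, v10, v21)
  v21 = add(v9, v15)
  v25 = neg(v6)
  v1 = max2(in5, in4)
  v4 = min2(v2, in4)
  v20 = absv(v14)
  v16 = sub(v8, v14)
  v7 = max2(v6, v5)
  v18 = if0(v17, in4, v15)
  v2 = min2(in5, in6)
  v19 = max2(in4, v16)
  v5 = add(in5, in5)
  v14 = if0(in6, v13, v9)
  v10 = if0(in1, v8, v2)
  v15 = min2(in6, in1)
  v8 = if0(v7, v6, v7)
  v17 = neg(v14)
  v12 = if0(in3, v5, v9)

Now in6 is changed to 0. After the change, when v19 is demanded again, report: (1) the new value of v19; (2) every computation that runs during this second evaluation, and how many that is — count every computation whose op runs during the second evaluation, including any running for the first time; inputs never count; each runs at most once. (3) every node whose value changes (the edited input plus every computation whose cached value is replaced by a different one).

First demand of the output computes:
  v5 = add(7, 7) = 14
  v6 = neg(5) = -5
  v7 = max2(-5, 14) = 14
  v8 = if0(v7=14 -> else branch v7) = 14
  v9 = neg(14) = -14
  v14 = if0(in6=-5 -> else branch v9) = -14
  v16 = sub(14, -14) = 28
  v19 = max2(5, 28) = 28

After the edit, cleaning proceeds:
  v2: had never run; runs now, result 0.
  v10: had never run; runs now, result 0.
  v13: had never run; runs now, result 0.
  v14: a read changed (in6 -5->0) — executes, giving 0.
  v16: a read changed (v14 -14->0) — executes, giving 14.
  v19: a read changed (v16 28->14) — executes, giving 14.

Note the branch switch — v2, v10, v13 had no cache and run now for the first time.

Demanding v19 again yields 14.
6 computations run: v2, v10, v13, v14, v16, v19.
The nodes whose values change: in6, v14, v16, v19.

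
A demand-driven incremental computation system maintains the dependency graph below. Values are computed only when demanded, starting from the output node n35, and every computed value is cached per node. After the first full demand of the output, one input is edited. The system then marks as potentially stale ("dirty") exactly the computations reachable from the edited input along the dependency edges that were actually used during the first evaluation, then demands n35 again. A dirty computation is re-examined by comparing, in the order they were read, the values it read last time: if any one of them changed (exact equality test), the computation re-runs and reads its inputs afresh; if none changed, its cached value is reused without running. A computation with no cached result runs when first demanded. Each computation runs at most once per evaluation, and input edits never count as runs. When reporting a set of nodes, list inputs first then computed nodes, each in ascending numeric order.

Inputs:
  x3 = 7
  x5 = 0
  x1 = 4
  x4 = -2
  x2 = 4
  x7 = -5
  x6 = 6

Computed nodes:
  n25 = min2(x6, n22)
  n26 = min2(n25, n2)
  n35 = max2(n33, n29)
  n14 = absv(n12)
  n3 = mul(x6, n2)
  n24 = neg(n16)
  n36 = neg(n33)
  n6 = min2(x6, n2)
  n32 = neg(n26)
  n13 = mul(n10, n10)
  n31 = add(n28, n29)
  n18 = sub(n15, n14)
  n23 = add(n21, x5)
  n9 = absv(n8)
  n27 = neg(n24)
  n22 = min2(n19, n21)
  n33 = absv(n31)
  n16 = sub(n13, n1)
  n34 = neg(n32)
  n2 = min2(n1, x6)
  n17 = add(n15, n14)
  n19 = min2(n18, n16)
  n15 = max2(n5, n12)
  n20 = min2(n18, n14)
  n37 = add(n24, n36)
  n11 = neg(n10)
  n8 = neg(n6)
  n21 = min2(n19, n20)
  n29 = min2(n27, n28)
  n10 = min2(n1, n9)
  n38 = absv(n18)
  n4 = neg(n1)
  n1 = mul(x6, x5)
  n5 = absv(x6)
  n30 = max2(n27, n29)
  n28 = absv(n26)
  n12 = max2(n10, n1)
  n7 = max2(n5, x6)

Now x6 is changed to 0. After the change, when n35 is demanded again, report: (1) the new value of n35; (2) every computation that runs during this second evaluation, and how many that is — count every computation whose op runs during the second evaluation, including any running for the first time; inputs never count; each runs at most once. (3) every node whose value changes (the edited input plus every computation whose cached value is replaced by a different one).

First evaluation (everything demanded from the output):
  n1 = mul(6, 0) = 0
  n2 = min2(0, 6) = 0
  n5 = absv(6) = 6
  n6 = min2(6, 0) = 0
  n8 = neg(0) = 0
  n9 = absv(0) = 0
  n10 = min2(0, 0) = 0
  n12 = max2(0, 0) = 0
  n13 = mul(0, 0) = 0
  n14 = absv(0) = 0
  n15 = max2(6, 0) = 6
  n16 = sub(0, 0) = 0
  n18 = sub(6, 0) = 6
  n19 = min2(6, 0) = 0
  n20 = min2(6, 0) = 0
  n21 = min2(0, 0) = 0
  n22 = min2(0, 0) = 0
  n24 = neg(0) = 0
  n25 = min2(6, 0) = 0
  n26 = min2(0, 0) = 0
  n27 = neg(0) = 0
  n28 = absv(0) = 0
  n29 = min2(0, 0) = 0
  n31 = add(0, 0) = 0
  n33 = absv(0) = 0
  n35 = max2(0, 0) = 0

Propagation after the edit:
  n1: runs — x6 6->0; result 0 (same value as before).
  n2: runs — x6 6->0; result 0 (same value as before).
  n5: runs — x6 6->0; result 0.
  n6: runs — x6 6->0; result 0 (same value as before).
  n8: checked — values it read are unchanged (n6 unchanged); reused cached 0 without running.
  n9: checked — values it read are unchanged (n8 unchanged); reused cached 0 without running.
  n10: checked — values it read are unchanged (n1 unchanged, n9 unchanged); reused cached 0 without running.
  n12: checked — values it read are unchanged (n10 unchanged, n1 unchanged); reused cached 0 without running.
  n13: checked — values it read are unchanged (n10 unchanged, n10 unchanged); reused cached 0 without running.
  n14: checked — values it read are unchanged (n12 unchanged); reused cached 0 without running.
  n15: runs — n5 6->0; result 0.
  n16: checked — values it read are unchanged (n13 unchanged, n1 unchanged); reused cached 0 without running.
  n18: runs — n15 6->0; result 0.
  n19: runs — n18 6->0; result 0 (same value as before).
  n20: runs — n18 6->0; result 0 (same value as before).
  n21: checked — values it read are unchanged (n19 unchanged, n20 unchanged); reused cached 0 without running.
  n22: checked — values it read are unchanged (n19 unchanged, n21 unchanged); reused cached 0 without running.
  n24: checked — values it read are unchanged (n16 unchanged); reused cached 0 without running.
  n25: runs — x6 6->0; result 0 (same value as before).
  n26: checked — values it read are unchanged (n25 unchanged, n2 unchanged); reused cached 0 without running.
  n27: checked — values it read are unchanged (n24 unchanged); reused cached 0 without running.
  n28: checked — values it read are unchanged (n26 unchanged); reused cached 0 without running.
  n29: checked — values it read are unchanged (n27 unchanged, n28 unchanged); reused cached 0 without running.
  n31: checked — values it read are unchanged (n28 unchanged, n29 unchanged); reused cached 0 without running.
  n33: checked — values it read are unchanged (n31 unchanged); reused cached 0 without running.
  n35: checked — values it read are unchanged (n33 unchanged, n29 unchanged); reused cached 0 without running.

Key observation: the cutoff stops propagation at n8 — its inputs' values are unchanged, so it reuses its cache.

New value of n35: 0.
Computations that run: n1, n2, n5, n6, n15, n18, n19, n20, n25 — 9 in total.
Values that change: x6, n5, n15, n18.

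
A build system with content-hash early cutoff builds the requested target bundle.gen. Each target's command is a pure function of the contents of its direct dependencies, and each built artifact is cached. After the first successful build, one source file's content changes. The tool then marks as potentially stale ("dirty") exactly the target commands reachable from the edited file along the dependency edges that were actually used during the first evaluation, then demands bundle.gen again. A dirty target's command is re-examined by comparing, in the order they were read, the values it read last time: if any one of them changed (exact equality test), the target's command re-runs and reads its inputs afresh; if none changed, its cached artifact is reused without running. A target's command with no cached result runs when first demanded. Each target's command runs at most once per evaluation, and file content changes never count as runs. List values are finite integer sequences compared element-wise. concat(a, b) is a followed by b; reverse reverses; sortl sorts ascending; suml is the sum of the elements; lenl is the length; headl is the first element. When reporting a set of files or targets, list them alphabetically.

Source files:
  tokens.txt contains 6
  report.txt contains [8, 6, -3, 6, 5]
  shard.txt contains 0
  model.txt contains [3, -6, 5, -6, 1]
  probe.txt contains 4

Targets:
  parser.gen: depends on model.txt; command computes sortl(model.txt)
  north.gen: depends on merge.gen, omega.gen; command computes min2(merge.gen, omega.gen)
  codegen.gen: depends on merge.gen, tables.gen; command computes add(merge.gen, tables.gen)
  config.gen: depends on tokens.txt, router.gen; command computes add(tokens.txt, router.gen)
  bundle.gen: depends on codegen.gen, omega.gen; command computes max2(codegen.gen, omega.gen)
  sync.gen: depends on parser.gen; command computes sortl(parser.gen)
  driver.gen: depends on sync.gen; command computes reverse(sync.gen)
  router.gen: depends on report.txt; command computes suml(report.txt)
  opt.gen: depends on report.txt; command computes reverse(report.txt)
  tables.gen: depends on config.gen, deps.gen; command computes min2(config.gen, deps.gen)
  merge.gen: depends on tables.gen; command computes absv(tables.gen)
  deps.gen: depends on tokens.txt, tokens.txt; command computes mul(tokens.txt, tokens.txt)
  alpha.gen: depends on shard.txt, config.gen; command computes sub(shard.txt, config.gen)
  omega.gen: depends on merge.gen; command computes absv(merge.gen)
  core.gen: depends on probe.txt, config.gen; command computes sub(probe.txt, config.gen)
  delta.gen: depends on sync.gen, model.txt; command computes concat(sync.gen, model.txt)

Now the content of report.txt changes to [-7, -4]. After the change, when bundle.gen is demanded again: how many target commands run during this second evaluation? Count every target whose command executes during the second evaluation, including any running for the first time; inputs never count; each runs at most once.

Target commands that run: bundle.gen, codegen.gen, config.gen, merge.gen, omega.gen, router.gen, tables.gen — 7 in total.

First evaluation (everything demanded from the output):
  deps.gen = mul(6, 6) = 36
  router.gen = suml([8, 6, -3, 6, 5]) = 22
  config.gen = add(6, 22) = 28
  tables.gen = min2(28, 36) = 28
  merge.gen = absv(28) = 28
  codegen.gen = add(28, 28) = 56
  omega.gen = absv(28) = 28
  bundle.gen = max2(56, 28) = 56

Propagation after the edit:
  router.gen: runs — report.txt [8, 6, -3, 6, 5]->[-7, -4]; result -11.
  config.gen: runs — router.gen 22->-11; result -5.
  tables.gen: runs — config.gen 28->-5; result -5.
  merge.gen: runs — tables.gen 28->-5; result 5.
  codegen.gen: runs — merge.gen 28->5; tables.gen 28->-5; result 0.
  omega.gen: runs — merge.gen 28->5; result 5.
  bundle.gen: runs — codegen.gen 56->0; omega.gen 28->5; result 5.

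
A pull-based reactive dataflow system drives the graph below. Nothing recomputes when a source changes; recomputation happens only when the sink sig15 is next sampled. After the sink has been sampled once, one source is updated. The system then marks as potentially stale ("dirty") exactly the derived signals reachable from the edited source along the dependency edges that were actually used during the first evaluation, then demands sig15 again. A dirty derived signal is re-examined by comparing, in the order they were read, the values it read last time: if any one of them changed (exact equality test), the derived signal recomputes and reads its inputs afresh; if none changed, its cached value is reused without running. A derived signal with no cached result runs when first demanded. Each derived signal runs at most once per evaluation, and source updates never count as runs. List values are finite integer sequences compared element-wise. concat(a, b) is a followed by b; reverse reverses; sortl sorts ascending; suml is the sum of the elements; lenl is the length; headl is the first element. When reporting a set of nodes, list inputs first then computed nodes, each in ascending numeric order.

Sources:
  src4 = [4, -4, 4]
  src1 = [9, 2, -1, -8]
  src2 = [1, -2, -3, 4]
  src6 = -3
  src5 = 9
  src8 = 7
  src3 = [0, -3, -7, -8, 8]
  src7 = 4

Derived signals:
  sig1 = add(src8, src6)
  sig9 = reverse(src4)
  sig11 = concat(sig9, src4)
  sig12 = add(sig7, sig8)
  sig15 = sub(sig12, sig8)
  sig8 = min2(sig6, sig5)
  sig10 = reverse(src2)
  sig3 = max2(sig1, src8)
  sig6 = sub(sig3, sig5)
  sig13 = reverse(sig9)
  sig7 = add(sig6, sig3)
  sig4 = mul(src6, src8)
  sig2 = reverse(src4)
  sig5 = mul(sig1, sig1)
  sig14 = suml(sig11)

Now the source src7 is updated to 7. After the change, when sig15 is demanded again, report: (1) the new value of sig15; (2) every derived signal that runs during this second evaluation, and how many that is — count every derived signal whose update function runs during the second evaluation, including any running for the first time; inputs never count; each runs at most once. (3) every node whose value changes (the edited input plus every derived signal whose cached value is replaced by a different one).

New value of sig15: -2.
Derived signals that run: none — 0 in total.
Values that change: src7.
Key observation: src7 is never demanded by the output, so the edit triggers no recomputation at all.

First evaluation (everything demanded from the output):
  sig1 = add(7, -3) = 4
  sig3 = max2(4, 7) = 7
  sig5 = mul(4, 4) = 16
  sig6 = sub(7, 16) = -9
  sig7 = add(-9, 7) = -2
  sig8 = min2(-9, 16) = -9
  sig12 = add(-2, -9) = -11
  sig15 = sub(-11, -9) = -2

Propagation after the edit:
  src7 feeds no computation that the output demands — nothing is marked dirty and nothing runs.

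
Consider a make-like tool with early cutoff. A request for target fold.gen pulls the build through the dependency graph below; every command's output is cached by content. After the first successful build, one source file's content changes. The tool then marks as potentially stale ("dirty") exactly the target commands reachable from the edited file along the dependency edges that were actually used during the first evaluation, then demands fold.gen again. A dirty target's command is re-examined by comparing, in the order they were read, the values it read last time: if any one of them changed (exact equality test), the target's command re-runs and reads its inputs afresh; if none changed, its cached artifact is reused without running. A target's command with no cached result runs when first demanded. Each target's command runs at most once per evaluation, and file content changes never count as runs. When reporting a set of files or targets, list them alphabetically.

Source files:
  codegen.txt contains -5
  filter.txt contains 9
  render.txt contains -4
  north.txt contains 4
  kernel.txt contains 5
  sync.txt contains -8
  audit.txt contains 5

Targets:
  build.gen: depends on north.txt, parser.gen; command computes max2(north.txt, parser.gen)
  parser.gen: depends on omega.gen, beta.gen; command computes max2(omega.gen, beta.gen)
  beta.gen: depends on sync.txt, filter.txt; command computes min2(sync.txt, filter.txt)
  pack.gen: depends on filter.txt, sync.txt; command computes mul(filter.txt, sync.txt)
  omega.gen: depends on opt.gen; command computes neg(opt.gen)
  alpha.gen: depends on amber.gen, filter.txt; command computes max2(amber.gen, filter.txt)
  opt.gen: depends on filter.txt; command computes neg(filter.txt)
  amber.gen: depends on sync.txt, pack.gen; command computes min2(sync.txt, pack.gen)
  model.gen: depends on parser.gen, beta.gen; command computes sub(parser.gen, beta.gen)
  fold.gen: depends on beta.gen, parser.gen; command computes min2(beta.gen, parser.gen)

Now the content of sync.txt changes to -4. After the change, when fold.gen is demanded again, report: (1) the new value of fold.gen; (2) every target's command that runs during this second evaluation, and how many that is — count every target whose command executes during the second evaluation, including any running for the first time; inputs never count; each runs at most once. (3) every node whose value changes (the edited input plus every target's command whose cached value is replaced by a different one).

First demand of the output computes:
  beta.gen = min2(-8, 9) = -8
  opt.gen = neg(9) = -9
  omega.gen = neg(-9) = 9
  parser.gen = max2(9, -8) = 9
  fold.gen = min2(-8, 9) = -8

After the edit, cleaning proceeds:
  beta.gen: a read changed (sync.txt -8->-4) — executes, giving -4.
  parser.gen: a read changed (beta.gen -8->-4) — executes, giving 9 — identical to its old value.
  fold.gen: a read changed (beta.gen -8->-4) — executes, giving -4.

Demanding fold.gen again yields -4.
3 target commands run: beta.gen, fold.gen, parser.gen.
The nodes whose values change: beta.gen, fold.gen, sync.txt.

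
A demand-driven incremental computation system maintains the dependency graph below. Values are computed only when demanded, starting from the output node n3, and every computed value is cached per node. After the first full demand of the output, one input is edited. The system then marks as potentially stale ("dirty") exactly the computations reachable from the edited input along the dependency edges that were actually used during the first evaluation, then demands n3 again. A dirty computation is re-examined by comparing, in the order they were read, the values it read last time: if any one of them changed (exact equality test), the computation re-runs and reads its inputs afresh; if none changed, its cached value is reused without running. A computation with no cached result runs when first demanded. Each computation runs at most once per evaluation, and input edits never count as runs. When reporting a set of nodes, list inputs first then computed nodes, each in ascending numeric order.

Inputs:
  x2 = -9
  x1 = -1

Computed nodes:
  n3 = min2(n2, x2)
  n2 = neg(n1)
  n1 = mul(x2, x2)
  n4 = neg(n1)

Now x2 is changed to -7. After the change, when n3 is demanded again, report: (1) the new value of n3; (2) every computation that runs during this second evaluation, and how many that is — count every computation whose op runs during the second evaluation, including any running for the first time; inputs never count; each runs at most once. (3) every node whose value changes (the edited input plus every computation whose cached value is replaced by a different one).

First evaluation (everything demanded from the output):
  n1 = mul(-9, -9) = 81
  n2 = neg(81) = -81
  n3 = min2(-81, -9) = -81

Propagation after the edit:
  n1: runs — x2 -9->-7; x2 -9->-7; result 49.
  n2: runs — n1 81->49; result -49.
  n3: runs — n2 -81->-49; x2 -9->-7; result -49.

New value of n3: -49.
Computations that run: n1, n2, n3 — 3 in total.
Values that change: x2, n1, n2, n3.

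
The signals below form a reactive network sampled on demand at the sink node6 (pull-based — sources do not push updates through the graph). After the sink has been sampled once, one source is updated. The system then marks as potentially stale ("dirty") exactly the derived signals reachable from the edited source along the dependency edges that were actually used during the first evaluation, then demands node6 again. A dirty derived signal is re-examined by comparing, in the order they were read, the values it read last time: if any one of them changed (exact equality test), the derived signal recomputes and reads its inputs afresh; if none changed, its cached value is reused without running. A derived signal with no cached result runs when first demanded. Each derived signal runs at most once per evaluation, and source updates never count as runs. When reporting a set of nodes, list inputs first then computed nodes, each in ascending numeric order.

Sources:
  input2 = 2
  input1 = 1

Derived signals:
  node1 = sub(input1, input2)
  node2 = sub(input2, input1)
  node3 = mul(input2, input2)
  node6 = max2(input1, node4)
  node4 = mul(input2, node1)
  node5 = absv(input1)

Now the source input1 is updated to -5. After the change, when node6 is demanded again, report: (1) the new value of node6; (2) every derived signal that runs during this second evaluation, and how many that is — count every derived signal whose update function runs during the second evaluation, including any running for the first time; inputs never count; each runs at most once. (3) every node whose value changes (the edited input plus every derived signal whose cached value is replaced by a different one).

Initial pass — values computed on the first demand:
  node1 = sub(1, 2) = -1
  node4 = mul(2, -1) = -2
  node6 = max2(1, -2) = 1

Second demand — change propagation:
  node1: re-runs because input1 1->-5; new result -7.
  node4: re-runs because node1 -1->-7; new result -14.
  node6: re-runs because input1 1->-5; node4 -2->-14; new result -5.

node6 now evaluates to -5.
Run set: node1, node4, node6 (3 run).
Changed values: input1, node1, node4, node6.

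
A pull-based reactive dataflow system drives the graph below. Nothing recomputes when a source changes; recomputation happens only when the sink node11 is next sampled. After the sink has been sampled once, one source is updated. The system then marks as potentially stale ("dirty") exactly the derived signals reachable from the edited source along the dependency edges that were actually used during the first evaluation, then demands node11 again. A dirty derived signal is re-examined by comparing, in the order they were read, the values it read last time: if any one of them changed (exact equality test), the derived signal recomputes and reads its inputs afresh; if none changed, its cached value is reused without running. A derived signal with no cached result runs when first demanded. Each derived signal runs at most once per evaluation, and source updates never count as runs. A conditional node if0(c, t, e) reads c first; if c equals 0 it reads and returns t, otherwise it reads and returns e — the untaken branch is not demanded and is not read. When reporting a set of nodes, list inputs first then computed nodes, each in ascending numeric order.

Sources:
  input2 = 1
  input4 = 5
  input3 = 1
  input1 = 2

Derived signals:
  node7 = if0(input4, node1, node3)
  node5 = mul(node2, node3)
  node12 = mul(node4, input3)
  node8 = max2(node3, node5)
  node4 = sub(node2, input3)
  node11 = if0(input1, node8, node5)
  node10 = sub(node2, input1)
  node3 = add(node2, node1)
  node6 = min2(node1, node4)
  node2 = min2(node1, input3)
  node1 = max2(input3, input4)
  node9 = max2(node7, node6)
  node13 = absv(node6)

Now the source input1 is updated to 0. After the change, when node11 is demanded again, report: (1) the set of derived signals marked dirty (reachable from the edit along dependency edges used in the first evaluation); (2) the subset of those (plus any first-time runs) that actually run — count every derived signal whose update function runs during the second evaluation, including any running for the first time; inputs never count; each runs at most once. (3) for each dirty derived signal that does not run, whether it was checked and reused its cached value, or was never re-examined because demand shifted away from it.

Marked dirty: node11.
Derived signals that run: node8, node11 — 2 in total.
Every dirty derived signal ran.
Key observation: a condition flipped, so demand reaches new nodes — node8 runs for the first time.

First evaluation (everything demanded from the output):
  node1 = max2(1, 5) = 5
  node2 = min2(5, 1) = 1
  node3 = add(1, 5) = 6
  node5 = mul(1, 6) = 6
  node11 = if0(input1=2 -> else branch node5) = 6

Propagation after the edit:
  node8: demanded for the first time — runs, produces 6.
  node11: runs — input1 2->0; result 6 (same value as before).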